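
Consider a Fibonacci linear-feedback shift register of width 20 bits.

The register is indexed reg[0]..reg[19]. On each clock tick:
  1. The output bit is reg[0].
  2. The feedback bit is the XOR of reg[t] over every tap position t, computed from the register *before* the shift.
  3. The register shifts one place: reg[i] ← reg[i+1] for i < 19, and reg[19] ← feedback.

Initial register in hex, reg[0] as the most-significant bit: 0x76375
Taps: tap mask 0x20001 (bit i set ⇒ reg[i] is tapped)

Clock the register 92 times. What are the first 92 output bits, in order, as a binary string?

01110110001101110101110011111100111010001101010101100010110101111010001001100001010100000010

tick  register→output (feedback)
  0  01110110001101110101→0 (1)
  1  11101100011011101011→1 (1)
  2  11011000110111010111→1 (0)
  3  10110001101110101110→1 (0)
  4  01100011011101011100→0 (1)
  5  11000110111010111001→1 (1)
  6  10001101110101110011→1 (1)
  7  00011011101011100111→0 (1)
  8  00110111010111001111→0 (1)
  9  01101110101110011111→0 (1)
 10  11011101011100111111→1 (0)
 11  10111010111001111110→1 (0)
 12  01110101110011111100→0 (1)
 13  11101011100111111001→1 (1)
 14  11010111001111110011→1 (1)
 15  10101110011111100111→1 (0)
 16  01011100111111001110→0 (1)
 17  10111001111110011101→1 (0)
 18  01110011111100111010→0 (0)
 19  11100111111001110100→1 (0)
 20  11001111110011101000→1 (1)
 21  10011111100111010001→1 (1)
 22  00111111001110100011→0 (0)
 23  01111110011101000110→0 (1)
 24  11111100111010001101→1 (0)
 25  11111001110100011010→1 (1)
 26  11110011101000110101→1 (0)
 27  11100111010001101010→1 (1)
 28  11001110100011010101→1 (0)
 29  10011101000110101010→1 (1)
 30  00111010001101010101→0 (1)
 31  01110100011010101011→0 (0)
 32  11101000110101010110→1 (0)
 33  11010001101010101100→1 (0)
 34  10100011010101011000→1 (1)
 35  01000110101010110001→0 (0)
 36  10001101010101100010→1 (1)
 37  00011010101011000101→0 (1)
 38  00110101010110001011→0 (0)
 39  01101010101100010110→0 (1)
 40  11010101011000101101→1 (0)
 41  10101010110001011010→1 (1)
 42  01010101100010110101→0 (1)
 43  10101011000101101011→1 (1)
 44  01010110001011010111→0 (1)
 45  10101100010110101111→1 (0)
 46  01011000101101011110→0 (1)
 47  10110001011010111101→1 (0)
 48  01100010110101111010→0 (0)
 49  11000101101011110100→1 (0)
 50  10001011010111101000→1 (1)
 51  00010110101111010001→0 (0)
 52  00101101011110100010→0 (0)
 53  01011010111101000100→0 (1)
 54  10110101111010001001→1 (1)
 55  01101011110100010011→0 (0)
 56  11010111101000100110→1 (0)
 57  10101111010001001100→1 (0)
 58  01011110100010011000→0 (0)
 59  10111101000100110000→1 (1)
 60  01111010001001100001→0 (0)
 61  11110100010011000010→1 (1)
 62  11101000100110000101→1 (0)
 63  11010001001100001010→1 (1)
 64  10100010011000010101→1 (0)
 65  01000100110000101010→0 (0)
 66  10001001100001010100→1 (0)
 67  00010011000010101000→0 (0)
 68  00100110000101010000→0 (0)
 69  01001100001010100000→0 (0)
 70  10011000010101000000→1 (1)
 71  00110000101010000001→0 (0)
 72  01100001010100000010→0 (0)
 73  11000010101000000100→1 (0)
 74  10000101010000001000→1 (1)
 75  00001010100000010001→0 (0)
 76  00010101000000100010→0 (0)
 77  00101010000001000100→0 (1)
 78  01010100000010001001→0 (0)
 79  10101000000100010010→1 (1)
 80  01010000001000100101→0 (1)
 81  10100000010001001011→1 (1)
 82  01000000100010010111→0 (1)
 83  10000001000100101111→1 (0)
 84  00000010001001011110→0 (1)
 85  00000100010010111101→0 (1)
 86  00001000100101111011→0 (0)
 87  00010001001011110110→0 (1)
 88  00100010010111101101→0 (1)
 89  01000100101111011011→0 (0)
 90  10001001011110110110→1 (0)
 91  00010010111101101100→0 (1)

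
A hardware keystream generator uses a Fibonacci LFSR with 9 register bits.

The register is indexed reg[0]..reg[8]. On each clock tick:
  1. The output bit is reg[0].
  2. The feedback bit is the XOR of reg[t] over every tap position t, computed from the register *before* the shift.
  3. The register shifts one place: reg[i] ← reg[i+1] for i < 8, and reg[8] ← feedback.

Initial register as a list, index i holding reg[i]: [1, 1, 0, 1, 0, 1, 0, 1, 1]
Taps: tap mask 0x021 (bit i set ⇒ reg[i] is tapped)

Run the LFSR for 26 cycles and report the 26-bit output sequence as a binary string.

tick  register→output (feedback)
  0  110101011→1 (0)
  1  101010110→1 (1)
  2  010101101→0 (1)
  3  101011011→1 (0)
  4  010110110→0 (0)
  5  101101100→1 (0)
  6  011011000→0 (1)
  7  110110001→1 (1)
  8  101100011→1 (1)
  9  011000111→0 (0)
 10  110001110→1 (0)
 11  100011100→1 (0)
 12  000111000→0 (1)
 13  001110001→0 (0)
 14  011100010→0 (0)
 15  111000100→1 (1)
 16  110001001→1 (0)
 17  100010010→1 (1)
 18  000100101→0 (0)
 19  001001010→0 (1)
 20  010010101→0 (0)
 21  100101010→1 (0)
 22  001010100→0 (0)
 23  010101000→0 (1)
 24  101010001→1 (1)
 25  010100011→0 (0)

11010101101100011100010010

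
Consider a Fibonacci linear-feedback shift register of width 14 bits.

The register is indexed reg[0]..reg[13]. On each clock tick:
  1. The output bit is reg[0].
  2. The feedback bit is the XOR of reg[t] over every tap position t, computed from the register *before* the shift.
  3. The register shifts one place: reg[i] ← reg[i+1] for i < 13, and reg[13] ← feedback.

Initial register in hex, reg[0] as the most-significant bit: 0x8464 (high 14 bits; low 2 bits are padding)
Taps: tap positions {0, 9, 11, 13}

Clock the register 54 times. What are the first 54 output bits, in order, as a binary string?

tick  register→output (feedback)
  0  10000100011001→1 (1)
  1  00001000110011→0 (0)
  2  00010001100110→0 (1)
  3  00100011001101→0 (0)
  4  01000110011010→0 (1)
  5  10001100110101→1 (0)
  6  00011001101010→0 (0)
  7  00110011010100→0 (0)
  8  01100110101000→0 (0)
  9  11001101010000→1 (0)
 10  10011010100000→1 (1)
 11  00110101000001→0 (1)
 12  01101010000011→0 (1)
 13  11010100000111→1 (1)
 14  10101000001111→1 (1)
 15  01010000011111→0 (1)
 16  10100000111111→1 (0)
 17  01000001111110→0 (0)
 18  10000011111100→1 (1)
 19  00000111111001→0 (0)
 20  00001111110010→0 (1)
 21  00011111100101→0 (0)
 22  00111111001010→0 (0)
 23  01111110010100→0 (0)
 24  11111100101000→1 (1)
 25  11111001010001→1 (1)
 26  11110010100011→1 (0)
 27  11100101000110→1 (0)
 28  11001010001100→1 (0)
 29  10010100011000→1 (0)
 30  00101000110000→0 (1)
 31  01010001100001→0 (1)
 32  10100011000011→1 (0)
 33  01000110000110→0 (1)
 34  10001100001101→1 (1)
 35  00011000011011→0 (0)
 36  00110000110110→0 (0)
 37  01100001101100→0 (1)
 38  11000011011001→1 (1)
 39  10000110110011→1 (1)
 40  00001101100111→0 (0)
 41  00011011001110→0 (1)
 42  00110110011101→0 (1)
 43  01101100111011→0 (0)
 44  11011001110110→1 (1)
 45  10110011101101→1 (1)
 46  01100111011011→0 (0)
 47  11001110110110→1 (1)
 48  10011101101101→1 (1)
 49  00111011011011→0 (0)
 50  01110110110110→0 (0)
 51  11101101101100→1 (0)
 52  11011011011000→1 (0)
 53  10110110110000→1 (0)

100001000110011010100000111111001010001100001101100111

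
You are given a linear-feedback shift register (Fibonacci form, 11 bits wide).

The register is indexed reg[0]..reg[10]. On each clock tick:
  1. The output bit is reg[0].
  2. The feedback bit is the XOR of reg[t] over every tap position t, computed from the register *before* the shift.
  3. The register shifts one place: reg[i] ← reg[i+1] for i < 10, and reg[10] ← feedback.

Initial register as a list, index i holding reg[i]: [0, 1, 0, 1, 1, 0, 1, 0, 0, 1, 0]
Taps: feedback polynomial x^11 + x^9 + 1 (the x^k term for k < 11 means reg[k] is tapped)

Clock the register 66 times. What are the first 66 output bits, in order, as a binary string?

010110100101110001011100101000110100010100100000100001010100000010

tick  register→output (feedback)
  0  01011010010→0 (1)
  1  10110100101→1 (1)
  2  01101001011→0 (1)
  3  11010010111→1 (0)
  4  10100101110→1 (0)
  5  01001011100→0 (0)
  6  10010111000→1 (1)
  7  00101110001→0 (0)
  8  01011100010→0 (1)
  9  10111000101→1 (1)
 10  01110001011→0 (1)
 11  11100010111→1 (0)
 12  11000101110→1 (0)
 13  10001011100→1 (1)
 14  00010111001→0 (0)
 15  00101110010→0 (1)
 16  01011100101→0 (0)
 17  10111001010→1 (0)
 18  01110010100→0 (0)
 19  11100101000→1 (1)
 20  11001010001→1 (1)
 21  10010100011→1 (0)
 22  00101000110→0 (1)
 23  01010001101→0 (0)
 24  10100011010→1 (0)
 25  01000110100→0 (0)
 26  10001101000→1 (1)
 27  00011010001→0 (0)
 28  00110100010→0 (1)
 29  01101000101→0 (0)
 30  11010001010→1 (0)
 31  10100010100→1 (1)
 32  01000101001→0 (0)
 33  10001010010→1 (0)
 34  00010100100→0 (0)
 35  00101001000→0 (0)
 36  01010010000→0 (0)
 37  10100100000→1 (1)
 38  01001000001→0 (0)
 39  10010000010→1 (0)
 40  00100000100→0 (0)
 41  01000001000→0 (0)
 42  10000010000→1 (1)
 43  00000100001→0 (0)
 44  00001000010→0 (1)
 45  00010000101→0 (0)
 46  00100001010→0 (1)
 47  01000010101→0 (0)
 48  10000101010→1 (0)
 49  00001010100→0 (0)
 50  00010101000→0 (0)
 51  00101010000→0 (0)
 52  01010100000→0 (0)
 53  10101000000→1 (1)
 54  01010000001→0 (0)
 55  10100000010→1 (0)
 56  01000000100→0 (0)
 57  10000001000→1 (1)
 58  00000010001→0 (0)
 59  00000100010→0 (1)
 60  00001000101→0 (0)
 61  00010001010→0 (1)
 62  00100010101→0 (0)
 63  01000101010→0 (1)
 64  10001010101→1 (1)
 65  00010101011→0 (1)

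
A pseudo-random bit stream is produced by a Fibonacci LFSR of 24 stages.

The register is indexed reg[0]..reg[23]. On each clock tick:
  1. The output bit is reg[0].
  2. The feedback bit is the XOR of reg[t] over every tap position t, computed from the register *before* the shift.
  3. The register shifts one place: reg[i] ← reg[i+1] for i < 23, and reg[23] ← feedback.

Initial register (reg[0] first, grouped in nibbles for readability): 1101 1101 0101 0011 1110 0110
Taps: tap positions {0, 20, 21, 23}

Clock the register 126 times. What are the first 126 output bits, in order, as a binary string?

tick  register→output (feedback)
  0  110111010101001111100110→1 (0)
  1  101110101010011111001100→1 (1)
  2  011101010100111110011001→0 (0)
  3  111010101001111100110010→1 (1)
  4  110101010011111001100101→1 (1)
  5  101010100111110011001011→1 (1)
  6  010101001111100110010111→0 (0)
  7  101010011111001100101110→1 (1)
  8  010100111110011001011101→0 (1)
  9  101001111100110010111011→1 (1)
 10  010011111001100101110111→0 (0)
 11  100111110011001011101110→1 (1)
 12  001111100110010111011101→0 (1)
 13  011111001100101110111011→0 (0)
 14  111110011001011101110110→1 (0)
 15  111100110010111011101100→1 (1)
 16  111001100101110111011001→1 (1)
 17  110011001011101110110011→1 (0)
 18  100110010111011101100110→1 (0)
 19  001100101110111011001100→0 (0)
 20  011001011101110110011000→0 (1)
 21  110010111011101100110001→1 (0)
 22  100101110111011001100010→1 (1)
 23  001011101110110011000101→0 (0)
 24  010111011101100110001010→0 (1)
 25  101110111011001100010101→1 (1)
 26  011101110110011000101011→0 (0)
 27  111011101100110001010110→1 (0)
 28  110111011001100010101100→1 (1)
 29  101110110011000101011001→1 (1)
 30  011101100110001010110011→0 (1)
 31  111011001100010101100111→1 (1)
 32  110110011000101011001111→1 (0)
 33  101100110001010110011110→1 (1)
 34  011001100010101100111101→0 (1)
 35  110011000101011001111011→1 (1)
 36  100110001010110011110111→1 (1)
 37  001100010101100111101111→0 (1)
 38  011000101011001111011111→0 (1)
 39  110001010110011110111111→1 (0)
 40  100010101100111101111110→1 (1)
 41  000101011001111011111101→0 (1)
 42  001010110011110111111011→0 (0)
 43  010101100111101111110110→0 (1)
 44  101011001111011111101101→1 (0)
 45  010110011110111111011010→0 (1)
 46  101100111101111110110101→1 (1)
 47  011001111011111101101011→0 (0)
 48  110011110111111011010110→1 (0)
 49  100111101111110110101100→1 (1)
 50  001111011111101101011001→0 (0)
 51  011110111111011010110010→0 (0)
 52  111101111110110101100100→1 (0)
 53  111011111101101011001000→1 (0)
 54  110111111011010110010000→1 (1)
 55  101111110110101100100001→1 (0)
 56  011111101101011001000010→0 (0)
 57  111111011010110010000100→1 (0)
 58  111110110101100100001000→1 (0)
 59  111101101011001000010000→1 (1)
 60  111011010110010000100001→1 (0)
 61  110110101100100001000010→1 (1)
 62  101101011001000010000101→1 (1)
 63  011010110010000100001011→0 (0)
 64  110101100100001000010110→1 (0)
 65  101011001000010000101100→1 (1)
 66  010110010000100001011001→0 (0)
 67  101100100001000010110010→1 (1)
 68  011001000010000101100101→0 (0)
 69  110010000100001011001010→1 (0)
 70  100100001000010110010100→1 (0)
 71  001000010000101100101000→0 (1)
 72  010000100001011001010001→0 (1)
 73  100001000010110010100011→1 (0)
 74  000010000101100101000110→0 (1)
 75  000100001011001010001101→0 (1)
 76  001000010110010100011011→0 (0)
 77  010000101100101000110110→0 (1)
 78  100001011001010001101101→1 (0)
 79  000010110010100011011010→0 (1)
 80  000101100101000110110101→0 (0)
 81  001011001010001101101010→0 (1)
 82  010110010100011011010101→0 (0)
 83  101100101000110110101010→1 (0)
 84  011001010001101101010100→0 (1)
 85  110010100011011010101001→1 (1)
 86  100101000110110101010011→1 (0)
 87  001010001101101010100110→0 (1)
 88  010100011011010101001101→0 (1)
 89  101000110110101010011011→1 (1)
 90  010001101101010100110111→0 (0)
 91  100011011010101001101110→1 (1)
 92  000110110101010011011101→0 (1)
 93  001101101010100110111011→0 (0)
 94  011011010101001101110110→0 (1)
 95  110110101010011011101101→1 (0)
 96  101101010100110111011010→1 (0)
 97  011010101001101110110100→0 (1)
 98  110101010011011101101001→1 (1)
 99  101010100110111011010011→1 (0)
100  010101001101110110100110→0 (1)
101  101010011011101101001101→1 (0)
102  010100110111011010011010→0 (1)
103  101001101110110100110101→1 (1)
104  010011011101101001101011→0 (0)
105  100110111011010011010110→1 (0)
106  001101110110100110101100→0 (0)
107  011011101101001101011000→0 (1)
108  110111011010011010110001→1 (0)
109  101110110100110101100010→1 (1)
110  011101101001101011000101→0 (0)
111  111011010011010110001010→1 (0)
112  110110100110101100010100→1 (0)
113  101101001101011000101000→1 (0)
114  011010011010110001010000→0 (0)
115  110100110101100010100000→1 (1)
116  101001101011000101000001→1 (0)
117  010011010110001010000010→0 (0)
118  100110101100010100000100→1 (0)
119  001101011000101000001000→0 (1)
120  011010110001010000010001→0 (1)
121  110101100010100000100011→1 (0)
122  101011000101000001000110→1 (0)
123  010110001010000010001100→0 (0)
124  101100010100000100011000→1 (0)
125  011000101000001000110000→0 (0)

110111010101001111100110010111011101100110001010110011110111111011010110010000100001011001010001101101010100110111011010011010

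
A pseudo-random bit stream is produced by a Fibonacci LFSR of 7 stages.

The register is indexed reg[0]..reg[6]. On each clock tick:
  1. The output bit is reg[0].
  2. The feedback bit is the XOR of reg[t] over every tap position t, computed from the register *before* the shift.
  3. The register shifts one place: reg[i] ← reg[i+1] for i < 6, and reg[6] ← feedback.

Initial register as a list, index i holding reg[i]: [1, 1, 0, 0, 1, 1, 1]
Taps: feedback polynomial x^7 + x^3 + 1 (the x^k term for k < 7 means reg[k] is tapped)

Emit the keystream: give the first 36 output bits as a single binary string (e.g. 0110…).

110011110110100001010101111101001010

tick  register→output (feedback)
  0  1100111→1 (1)
  1  1001111→1 (0)
  2  0011110→0 (1)
  3  0111101→0 (1)
  4  1111011→1 (0)
  5  1110110→1 (1)
  6  1101101→1 (0)
  7  1011010→1 (0)
  8  0110100→0 (0)
  9  1101000→1 (0)
 10  1010000→1 (1)
 11  0100001→0 (0)
 12  1000010→1 (1)
 13  0000101→0 (0)
 14  0001010→0 (1)
 15  0010101→0 (0)
 16  0101010→0 (1)
 17  1010101→1 (1)
 18  0101011→0 (1)
 19  1010111→1 (1)
 20  0101111→0 (1)
 21  1011111→1 (0)
 22  0111110→0 (1)
 23  1111101→1 (0)
 24  1111010→1 (0)
 25  1110100→1 (1)
 26  1101001→1 (0)
 27  1010010→1 (1)
 28  0100101→0 (0)
 29  1001010→1 (0)
 30  0010100→0 (0)
 31  0101000→0 (1)
 32  1010001→1 (1)
 33  0100011→0 (0)
 34  1000110→1 (1)
 35  0001101→0 (1)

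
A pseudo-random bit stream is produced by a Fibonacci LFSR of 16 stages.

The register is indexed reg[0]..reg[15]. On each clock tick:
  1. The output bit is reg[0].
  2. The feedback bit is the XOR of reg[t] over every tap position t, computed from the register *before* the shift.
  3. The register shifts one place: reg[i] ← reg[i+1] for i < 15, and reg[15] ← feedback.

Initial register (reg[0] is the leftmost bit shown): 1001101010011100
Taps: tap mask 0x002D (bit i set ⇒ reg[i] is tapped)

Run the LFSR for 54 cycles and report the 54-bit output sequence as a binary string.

tick  register→output (feedback)
  0  1001101010011100→1 (0)
  1  0011010100111000→0 (1)
  2  0110101001110001→0 (1)
  3  1101010011100011→1 (1)
  4  1010100111000111→1 (0)
  5  0101001110001110→0 (1)
  6  1010011100011101→1 (1)
  7  0100111000111011→0 (1)
  8  1001110001110111→1 (1)
  9  0011100011101111→0 (0)
 10  0111000111011110→0 (0)
 11  1110001110111100→1 (0)
 12  1100011101111000→1 (0)
 13  1000111011110000→1 (0)
 14  0001110111100000→0 (0)
 15  0011101111000000→0 (0)
 16  0111011110000000→0 (1)
 17  1110111100000001→1 (1)
 18  1101111000000011→1 (1)
 19  1011110000000111→1 (0)
 20  0111100000001110→0 (0)
 21  1111000000011100→1 (1)
 22  1110000000111001→1 (0)
 23  1100000001110010→1 (1)
 24  1000000011100101→1 (1)
 25  0000000111001011→0 (0)
 26  0000001110010110→0 (0)
 27  0000011100101100→0 (1)
 28  0000111001011001→0 (1)
 29  0001110010110011→0 (0)
 30  0011100101100110→0 (0)
 31  0111001011001100→0 (0)
 32  1110010110011000→1 (1)
 33  1100101100110001→1 (1)
 34  1001011001100011→1 (1)
 35  0010110011000111→0 (0)
 36  0101100110001110→0 (1)
 37  1011001100011101→1 (1)
 38  0110011000111011→0 (0)
 39  1100110001110110→1 (0)
 40  1001100011101100→1 (0)
 41  0011000111011000→0 (0)
 42  0110001110110000→0 (1)
 43  1100011101100001→1 (0)
 44  1000111011000010→1 (0)
 45  0001110110000100→0 (0)
 46  0011101100001000→0 (0)
 47  0111011000010000→0 (1)
 48  1110110000100001→1 (1)
 49  1101100001000011→1 (0)
 50  1011000010000110→1 (1)
 51  0110000100001101→0 (1)
 52  1100001000011011→1 (1)
 53  1000010000110111→1 (0)

100110101001110001110111100000001110010110011000111011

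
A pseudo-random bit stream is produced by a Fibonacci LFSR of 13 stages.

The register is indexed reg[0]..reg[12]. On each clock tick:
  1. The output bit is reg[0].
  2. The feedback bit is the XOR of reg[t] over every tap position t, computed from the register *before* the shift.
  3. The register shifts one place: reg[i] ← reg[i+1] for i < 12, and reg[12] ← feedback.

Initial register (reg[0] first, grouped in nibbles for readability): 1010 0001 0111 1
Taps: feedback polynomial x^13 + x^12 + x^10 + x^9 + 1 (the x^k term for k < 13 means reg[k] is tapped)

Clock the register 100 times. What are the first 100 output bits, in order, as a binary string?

1010000101111001001010000111111001001011110110001000010000000111001001001011100100011010001101100101

step | reg (before) | out | fb
   0 | 1010000101111 | 1 | 0
   1 | 0100001011110 | 0 | 0
   2 | 1000010111100 | 1 | 1
   3 | 0000101111001 | 0 | 0
   4 | 0001011110010 | 0 | 0
   5 | 0010111100100 | 0 | 1
   6 | 0101111001001 | 0 | 0
   7 | 1011110010010 | 1 | 1
   8 | 0111100100101 | 0 | 0
   9 | 1111001001010 | 1 | 0
  10 | 1110010010100 | 1 | 0
  11 | 1100100101000 | 1 | 0
  12 | 1001001010000 | 1 | 1
  13 | 0010010100001 | 0 | 1
  14 | 0100101000011 | 0 | 1
  15 | 1001010000111 | 1 | 1
  16 | 0010100001111 | 0 | 1
  17 | 0101000011111 | 0 | 1
  18 | 1010000111111 | 1 | 0
  19 | 0100001111110 | 0 | 0
  20 | 1000011111100 | 1 | 1
  21 | 0000111111001 | 0 | 0
  22 | 0001111110010 | 0 | 0
  23 | 0011111100100 | 0 | 1
  24 | 0111111001001 | 0 | 0
  25 | 1111110010010 | 1 | 1
  26 | 1111100100101 | 1 | 1
  27 | 1111001001011 | 1 | 1
  28 | 1110010010111 | 1 | 1
  29 | 1100100101111 | 1 | 0
  30 | 1001001011110 | 1 | 1
  31 | 0010010111101 | 0 | 1
  32 | 0100101111011 | 0 | 0
  33 | 1001011110110 | 1 | 0
  34 | 0010111101100 | 0 | 0
  35 | 0101111011000 | 0 | 1
  36 | 1011110110001 | 1 | 0
  37 | 0111101100010 | 0 | 0
  38 | 1111011000100 | 1 | 0
  39 | 1110110001000 | 1 | 0
  40 | 1101100010000 | 1 | 1
  41 | 1011000100001 | 1 | 0
  42 | 0110001000010 | 0 | 0
  43 | 1100010000100 | 1 | 0
  44 | 1000100001000 | 1 | 0
  45 | 0001000010000 | 0 | 0
  46 | 0010000100000 | 0 | 0
  47 | 0100001000000 | 0 | 0
  48 | 1000010000000 | 1 | 1
  49 | 0000100000001 | 0 | 1
  50 | 0001000000011 | 0 | 1
  51 | 0010000000111 | 0 | 0
  52 | 0100000001110 | 0 | 0
  53 | 1000000011100 | 1 | 1
  54 | 0000000111001 | 0 | 0
  55 | 0000001110010 | 0 | 0
  56 | 0000011100100 | 0 | 1
  57 | 0000111001001 | 0 | 0
  58 | 0001110010010 | 0 | 0
  59 | 0011100100100 | 0 | 1
  60 | 0111001001001 | 0 | 0
  61 | 1110010010010 | 1 | 1
  62 | 1100100100101 | 1 | 1
  63 | 1001001001011 | 1 | 1
  64 | 0010010010111 | 0 | 0
  65 | 0100100101110 | 0 | 0
  66 | 1001001011100 | 1 | 1
  67 | 0010010111001 | 0 | 0
  68 | 0100101110010 | 0 | 0
  69 | 1001011100100 | 1 | 0
  70 | 0010111001000 | 0 | 1
  71 | 0101110010001 | 0 | 1
  72 | 1011100100011 | 1 | 0
  73 | 0111001000110 | 0 | 1
  74 | 1110010001101 | 1 | 0
  75 | 1100100011010 | 1 | 0
  76 | 1001000110100 | 1 | 0
  77 | 0010001101000 | 0 | 1
  78 | 0100011010001 | 0 | 1
  79 | 1000110100011 | 1 | 0
  80 | 0001101000110 | 0 | 1
  81 | 0011010001101 | 0 | 1
  82 | 0110100011011 | 0 | 0
  83 | 1101000110110 | 1 | 0
  84 | 1010001101100 | 1 | 1
  85 | 0100011011001 | 0 | 0
  86 | 1000110110010 | 1 | 1
  87 | 0001101100101 | 0 | 0
  88 | 0011011001010 | 0 | 1
  89 | 0110110010101 | 0 | 0
  90 | 1101100101010 | 1 | 0
  91 | 1011001010100 | 1 | 0
  92 | 0110010101000 | 0 | 1
  93 | 1100101010001 | 1 | 0
  94 | 1001010100010 | 1 | 1
  95 | 0010101000101 | 0 | 0
  96 | 0101010001010 | 0 | 1
  97 | 1010100010101 | 1 | 1
  98 | 0101000101011 | 0 | 0
  99 | 1010001010110 | 1 | 0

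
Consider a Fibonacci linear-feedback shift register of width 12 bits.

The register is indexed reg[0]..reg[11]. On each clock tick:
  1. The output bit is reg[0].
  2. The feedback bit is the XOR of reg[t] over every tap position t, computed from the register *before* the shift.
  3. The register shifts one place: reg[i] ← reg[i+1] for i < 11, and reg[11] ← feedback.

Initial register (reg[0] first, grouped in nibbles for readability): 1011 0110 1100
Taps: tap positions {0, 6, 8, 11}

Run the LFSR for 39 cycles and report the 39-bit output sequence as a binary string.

101101101100100010000100100111010100111

step | reg (before) | out | fb
   0 | 101101101100 | 1 | 1
   1 | 011011011001 | 0 | 0
   2 | 110110110010 | 1 | 0
   3 | 101101100100 | 1 | 0
   4 | 011011001000 | 0 | 1
   5 | 110110010001 | 1 | 0
   6 | 101100100010 | 1 | 0
   7 | 011001000100 | 0 | 0
   8 | 110010001000 | 1 | 0
   9 | 100100010000 | 1 | 1
  10 | 001000100001 | 0 | 0
  11 | 010001000010 | 0 | 0
  12 | 100010000100 | 1 | 1
  13 | 000100001001 | 0 | 0
  14 | 001000010010 | 0 | 0
  15 | 010000100100 | 0 | 1
  16 | 100001001001 | 1 | 1
  17 | 000010010011 | 0 | 1
  18 | 000100100111 | 0 | 0
  19 | 001001001110 | 0 | 1
  20 | 010010011101 | 0 | 0
  21 | 100100111010 | 1 | 1
  22 | 001001110101 | 0 | 0
  23 | 010011101010 | 0 | 0
  24 | 100111010100 | 1 | 1
  25 | 001110101001 | 0 | 1
  26 | 011101010011 | 0 | 1
  27 | 111010100111 | 1 | 1
  28 | 110101001111 | 1 | 1
  29 | 101010011111 | 1 | 1
  30 | 010100111111 | 0 | 1
  31 | 101001111111 | 1 | 0
  32 | 010011111110 | 0 | 0
  33 | 100111111100 | 1 | 1
  34 | 001111111001 | 0 | 1
  35 | 011111110011 | 0 | 0
  36 | 111111100110 | 1 | 0
  37 | 111111001100 | 1 | 0
  38 | 111110011000 | 1 | 0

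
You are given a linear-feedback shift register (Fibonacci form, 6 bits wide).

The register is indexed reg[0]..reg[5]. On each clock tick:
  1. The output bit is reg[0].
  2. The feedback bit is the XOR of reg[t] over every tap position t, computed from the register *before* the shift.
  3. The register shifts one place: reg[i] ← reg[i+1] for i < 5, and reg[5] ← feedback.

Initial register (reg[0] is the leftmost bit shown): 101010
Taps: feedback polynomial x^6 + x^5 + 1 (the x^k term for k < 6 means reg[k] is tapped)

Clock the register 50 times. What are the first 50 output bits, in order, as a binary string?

10101011001101110110100100111000101111001010001100

step | reg (before) | out | fb
   0 | 101010 | 1 | 1
   1 | 010101 | 0 | 1
   2 | 101011 | 1 | 0
   3 | 010110 | 0 | 0
   4 | 101100 | 1 | 1
   5 | 011001 | 0 | 1
   6 | 110011 | 1 | 0
   7 | 100110 | 1 | 1
   8 | 001101 | 0 | 1
   9 | 011011 | 0 | 1
  10 | 110111 | 1 | 0
  11 | 101110 | 1 | 1
  12 | 011101 | 0 | 1
  13 | 111011 | 1 | 0
  14 | 110110 | 1 | 1
  15 | 101101 | 1 | 0
  16 | 011010 | 0 | 0
  17 | 110100 | 1 | 1
  18 | 101001 | 1 | 0
  19 | 010010 | 0 | 0
  20 | 100100 | 1 | 1
  21 | 001001 | 0 | 1
  22 | 010011 | 0 | 1
  23 | 100111 | 1 | 0
  24 | 001110 | 0 | 0
  25 | 011100 | 0 | 0
  26 | 111000 | 1 | 1
  27 | 110001 | 1 | 0
  28 | 100010 | 1 | 1
  29 | 000101 | 0 | 1
  30 | 001011 | 0 | 1
  31 | 010111 | 0 | 1
  32 | 101111 | 1 | 0
  33 | 011110 | 0 | 0
  34 | 111100 | 1 | 1
  35 | 111001 | 1 | 0
  36 | 110010 | 1 | 1
  37 | 100101 | 1 | 0
  38 | 001010 | 0 | 0
  39 | 010100 | 0 | 0
  40 | 101000 | 1 | 1
  41 | 010001 | 0 | 1
  42 | 100011 | 1 | 0
  43 | 000110 | 0 | 0
  44 | 001100 | 0 | 0
  45 | 011000 | 0 | 0
  46 | 110000 | 1 | 1
  47 | 100001 | 1 | 0
  48 | 000010 | 0 | 0
  49 | 000100 | 0 | 0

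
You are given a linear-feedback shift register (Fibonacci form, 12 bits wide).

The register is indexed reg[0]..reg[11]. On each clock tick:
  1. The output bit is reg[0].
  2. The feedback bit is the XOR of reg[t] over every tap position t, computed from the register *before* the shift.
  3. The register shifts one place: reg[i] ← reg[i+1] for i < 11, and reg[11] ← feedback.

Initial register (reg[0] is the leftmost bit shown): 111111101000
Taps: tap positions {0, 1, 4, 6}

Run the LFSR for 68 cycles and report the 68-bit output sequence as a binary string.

11111110100001001010111011001010110101000111001001110010110100001110

tick  register→output (feedback)
  0  111111101000→1 (0)
  1  111111010000→1 (1)
  2  111110100001→1 (0)
  3  111101000010→1 (0)
  4  111010000100→1 (1)
  5  110100001001→1 (0)
  6  101000010010→1 (1)
  7  010000100101→0 (0)
  8  100001001010→1 (1)
  9  000010010101→0 (1)
 10  000100101011→0 (1)
 11  001001010111→0 (0)
 12  010010101110→0 (1)
 13  100101011101→1 (1)
 14  001010111011→0 (0)
 15  010101110110→0 (0)
 16  101011101100→1 (1)
 17  010111011001→0 (0)
 18  101110110010→1 (1)
 19  011101100101→0 (0)
 20  111011001010→1 (1)
 21  110110010101→1 (1)
 22  101100101011→1 (0)
 23  011001010110→0 (1)
 24  110010101101→1 (0)
 25  100101011010→1 (1)
 26  001010110101→0 (0)
 27  010101101010→0 (0)
 28  101011010100→1 (0)
 29  010110101000→0 (1)
 30  101101010001→1 (1)
 31  011010100011→0 (1)
 32  110101000111→1 (0)
 33  101010001110→1 (0)
 34  010100011100→0 (1)
 35  101000111001→1 (0)
 36  010001110010→0 (0)
 37  100011100100→1 (1)
 38  000111001001→0 (1)
 39  001110010011→0 (1)
 40  011100100111→0 (0)
 41  111001001110→1 (0)
 42  110010011100→1 (1)
 43  100100111001→1 (0)
 44  001001110010→0 (1)
 45  010011100101→0 (1)
 46  100111001011→1 (0)
 47  001110010110→0 (1)
 48  011100101101→0 (0)
 49  111001011010→1 (0)
 50  110010110100→1 (0)
 51  100101101000→1 (0)
 52  001011010000→0 (1)
 53  010110100001→0 (1)
 54  101101000011→1 (1)
 55  011010000111→0 (0)
 56  110100001110→1 (0)
 57  101000011100→1 (1)
 58  010000111001→0 (0)
 59  100001110010→1 (0)
 60  000011100100→0 (0)
 61  000111001000→0 (1)
 62  001110010001→0 (1)
 63  011100100011→0 (0)
 64  111001000110→1 (0)
 65  110010001100→1 (1)
 66  100100011001→1 (1)
 67  001000110011→0 (1)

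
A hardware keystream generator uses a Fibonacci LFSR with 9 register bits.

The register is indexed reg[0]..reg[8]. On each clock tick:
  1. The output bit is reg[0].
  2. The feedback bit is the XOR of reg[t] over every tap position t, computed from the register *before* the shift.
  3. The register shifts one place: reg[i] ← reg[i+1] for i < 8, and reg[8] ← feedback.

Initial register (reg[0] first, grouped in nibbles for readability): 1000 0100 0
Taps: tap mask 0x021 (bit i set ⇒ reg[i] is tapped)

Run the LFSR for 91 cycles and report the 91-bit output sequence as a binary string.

1000010000000010001000110010001110101011011000111000100101010001101100111110011110001011011

step | reg (before) | out | fb
   0 | 100001000 | 1 | 0
   1 | 000010000 | 0 | 0
   2 | 000100000 | 0 | 0
   3 | 001000000 | 0 | 0
   4 | 010000000 | 0 | 0
   5 | 100000000 | 1 | 1
   6 | 000000001 | 0 | 0
   7 | 000000010 | 0 | 0
   8 | 000000100 | 0 | 0
   9 | 000001000 | 0 | 1
  10 | 000010001 | 0 | 0
  11 | 000100010 | 0 | 0
  12 | 001000100 | 0 | 0
  13 | 010001000 | 0 | 1
  14 | 100010001 | 1 | 1
  15 | 000100011 | 0 | 0
  16 | 001000110 | 0 | 0
  17 | 010001100 | 0 | 1
  18 | 100011001 | 1 | 0
  19 | 000110010 | 0 | 0
  20 | 001100100 | 0 | 0
  21 | 011001000 | 0 | 1
  22 | 110010001 | 1 | 1
  23 | 100100011 | 1 | 1
  24 | 001000111 | 0 | 0
  25 | 010001110 | 0 | 1
  26 | 100011101 | 1 | 0
  27 | 000111010 | 0 | 1
  28 | 001110101 | 0 | 0
  29 | 011101010 | 0 | 1
  30 | 111010101 | 1 | 1
  31 | 110101011 | 1 | 0
  32 | 101010110 | 1 | 1
  33 | 010101101 | 0 | 1
  34 | 101011011 | 1 | 0
  35 | 010110110 | 0 | 0
  36 | 101101100 | 1 | 0
  37 | 011011000 | 0 | 1
  38 | 110110001 | 1 | 1
  39 | 101100011 | 1 | 1
  40 | 011000111 | 0 | 0
  41 | 110001110 | 1 | 0
  42 | 100011100 | 1 | 0
  43 | 000111000 | 0 | 1
  44 | 001110001 | 0 | 0
  45 | 011100010 | 0 | 0
  46 | 111000100 | 1 | 1
  47 | 110001001 | 1 | 0
  48 | 100010010 | 1 | 1
  49 | 000100101 | 0 | 0
  50 | 001001010 | 0 | 1
  51 | 010010101 | 0 | 0
  52 | 100101010 | 1 | 0
  53 | 001010100 | 0 | 0
  54 | 010101000 | 0 | 1
  55 | 101010001 | 1 | 1
  56 | 010100011 | 0 | 0
  57 | 101000110 | 1 | 1
  58 | 010001101 | 0 | 1
  59 | 100011011 | 1 | 0
  60 | 000110110 | 0 | 0
  61 | 001101100 | 0 | 1
  62 | 011011001 | 0 | 1
  63 | 110110011 | 1 | 1
  64 | 101100111 | 1 | 1
  65 | 011001111 | 0 | 1
  66 | 110011111 | 1 | 0
  67 | 100111110 | 1 | 0
  68 | 001111100 | 0 | 1
  69 | 011111001 | 0 | 1
  70 | 111110011 | 1 | 1
  71 | 111100111 | 1 | 1
  72 | 111001111 | 1 | 0
  73 | 110011110 | 1 | 0
  74 | 100111100 | 1 | 0
  75 | 001111000 | 0 | 1
  76 | 011110001 | 0 | 0
  77 | 111100010 | 1 | 1
  78 | 111000101 | 1 | 1
  79 | 110001011 | 1 | 0
  80 | 100010110 | 1 | 1
  81 | 000101101 | 0 | 1
  82 | 001011011 | 0 | 1
  83 | 010110111 | 0 | 0
  84 | 101101110 | 1 | 0
  85 | 011011100 | 0 | 1
  86 | 110111001 | 1 | 0
  87 | 101110010 | 1 | 1
  88 | 011100101 | 0 | 0
  89 | 111001010 | 1 | 0
  90 | 110010100 | 1 | 1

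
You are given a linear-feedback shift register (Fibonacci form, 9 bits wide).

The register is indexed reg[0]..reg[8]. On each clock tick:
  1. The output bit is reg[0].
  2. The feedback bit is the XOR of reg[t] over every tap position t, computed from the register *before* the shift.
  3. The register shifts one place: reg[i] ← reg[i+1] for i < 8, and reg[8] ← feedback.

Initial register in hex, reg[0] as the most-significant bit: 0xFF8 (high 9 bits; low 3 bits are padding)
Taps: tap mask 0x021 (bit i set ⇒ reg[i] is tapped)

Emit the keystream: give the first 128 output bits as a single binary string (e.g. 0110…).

11111111100001111011100001011001101101111010000111001100001001000101011101011110010010111001110000001110111010011110101001010000

step | reg (before) | out | fb
   0 | 111111111 | 1 | 0
   1 | 111111110 | 1 | 0
   2 | 111111100 | 1 | 0
   3 | 111111000 | 1 | 0
   4 | 111110000 | 1 | 1
   5 | 111100001 | 1 | 1
   6 | 111000011 | 1 | 1
   7 | 110000111 | 1 | 1
   8 | 100001111 | 1 | 0
   9 | 000011110 | 0 | 1
  10 | 000111101 | 0 | 1
  11 | 001111011 | 0 | 1
  12 | 011110111 | 0 | 0
  13 | 111101110 | 1 | 0
  14 | 111011100 | 1 | 0
  15 | 110111000 | 1 | 0
  16 | 101110000 | 1 | 1
  17 | 011100001 | 0 | 0
  18 | 111000010 | 1 | 1
  19 | 110000101 | 1 | 1
  20 | 100001011 | 1 | 0
  21 | 000010110 | 0 | 0
  22 | 000101100 | 0 | 1
  23 | 001011001 | 0 | 1
  24 | 010110011 | 0 | 0
  25 | 101100110 | 1 | 1
  26 | 011001101 | 0 | 1
  27 | 110011011 | 1 | 0
  28 | 100110110 | 1 | 1
  29 | 001101101 | 0 | 1
  30 | 011011011 | 0 | 1
  31 | 110110111 | 1 | 1
  32 | 101101111 | 1 | 0
  33 | 011011110 | 0 | 1
  34 | 110111101 | 1 | 0
  35 | 101111010 | 1 | 0
  36 | 011110100 | 0 | 0
  37 | 111101000 | 1 | 0
  38 | 111010000 | 1 | 1
  39 | 110100001 | 1 | 1
  40 | 101000011 | 1 | 1
  41 | 010000111 | 0 | 0
  42 | 100001110 | 1 | 0
  43 | 000011100 | 0 | 1
  44 | 000111001 | 0 | 1
  45 | 001110011 | 0 | 0
  46 | 011100110 | 0 | 0
  47 | 111001100 | 1 | 0
  48 | 110011000 | 1 | 0
  49 | 100110000 | 1 | 1
  50 | 001100001 | 0 | 0
  51 | 011000010 | 0 | 0
  52 | 110000100 | 1 | 1
  53 | 100001001 | 1 | 0
  54 | 000010010 | 0 | 0
  55 | 000100100 | 0 | 0
  56 | 001001000 | 0 | 1
  57 | 010010001 | 0 | 0
  58 | 100100010 | 1 | 1
  59 | 001000101 | 0 | 0
  60 | 010001010 | 0 | 1
  61 | 100010101 | 1 | 1
  62 | 000101011 | 0 | 1
  63 | 001010111 | 0 | 0
  64 | 010101110 | 0 | 1
  65 | 101011101 | 1 | 0
  66 | 010111010 | 0 | 1
  67 | 101110101 | 1 | 1
  68 | 011101011 | 0 | 1
  69 | 111010111 | 1 | 1
  70 | 110101111 | 1 | 0
  71 | 101011110 | 1 | 0
  72 | 010111100 | 0 | 1
  73 | 101111001 | 1 | 0
  74 | 011110010 | 0 | 0
  75 | 111100100 | 1 | 1
  76 | 111001001 | 1 | 0
  77 | 110010010 | 1 | 1
  78 | 100100101 | 1 | 1
  79 | 001001011 | 0 | 1
  80 | 010010111 | 0 | 0
  81 | 100101110 | 1 | 0
  82 | 001011100 | 0 | 1
  83 | 010111001 | 0 | 1
  84 | 101110011 | 1 | 1
  85 | 011100111 | 0 | 0
  86 | 111001110 | 1 | 0
  87 | 110011100 | 1 | 0
  88 | 100111000 | 1 | 0
  89 | 001110000 | 0 | 0
  90 | 011100000 | 0 | 0
  91 | 111000000 | 1 | 1
  92 | 110000001 | 1 | 1
  93 | 100000011 | 1 | 1
  94 | 000000111 | 0 | 0
  95 | 000001110 | 0 | 1
  96 | 000011101 | 0 | 1
  97 | 000111011 | 0 | 1
  98 | 001110111 | 0 | 0
  99 | 011101110 | 0 | 1
 100 | 111011101 | 1 | 0
 101 | 110111010 | 1 | 0
 102 | 101110100 | 1 | 1
 103 | 011101001 | 0 | 1
 104 | 111010011 | 1 | 1
 105 | 110100111 | 1 | 1
 106 | 101001111 | 1 | 0
 107 | 010011110 | 0 | 1
 108 | 100111101 | 1 | 0
 109 | 001111010 | 0 | 1
 110 | 011110101 | 0 | 0
 111 | 111101010 | 1 | 0
 112 | 111010100 | 1 | 1
 113 | 110101001 | 1 | 0
 114 | 101010010 | 1 | 1
 115 | 010100101 | 0 | 0
 116 | 101001010 | 1 | 0
 117 | 010010100 | 0 | 0
 118 | 100101000 | 1 | 0
 119 | 001010000 | 0 | 0
 120 | 010100000 | 0 | 0
 121 | 101000000 | 1 | 1
 122 | 010000001 | 0 | 0
 123 | 100000010 | 1 | 1
 124 | 000000101 | 0 | 0
 125 | 000001010 | 0 | 1
 126 | 000010101 | 0 | 0
 127 | 000101010 | 0 | 1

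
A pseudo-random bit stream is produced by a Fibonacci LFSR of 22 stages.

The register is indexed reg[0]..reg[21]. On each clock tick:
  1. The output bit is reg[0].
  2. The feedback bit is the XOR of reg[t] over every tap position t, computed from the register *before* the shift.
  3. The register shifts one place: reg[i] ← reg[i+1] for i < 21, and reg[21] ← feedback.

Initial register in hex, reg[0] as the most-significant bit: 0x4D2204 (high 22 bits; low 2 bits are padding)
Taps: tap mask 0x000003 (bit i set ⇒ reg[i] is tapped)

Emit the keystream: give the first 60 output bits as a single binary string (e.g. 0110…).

k : reg_k → out_k, fb_k
0: 0100110100100010000001 → 0, fb=1
1: 1001101001000100000011 → 1, fb=1
2: 0011010010001000000111 → 0, fb=0
3: 0110100100010000001110 → 0, fb=1
4: 1101001000100000011101 → 1, fb=0
5: 1010010001000000111010 → 1, fb=1
6: 0100100010000001110101 → 0, fb=1
7: 1001000100000011101011 → 1, fb=1
8: 0010001000000111010111 → 0, fb=0
9: 0100010000001110101110 → 0, fb=1
10: 1000100000011101011101 → 1, fb=1
11: 0001000000111010111011 → 0, fb=0
12: 0010000001110101110110 → 0, fb=0
13: 0100000011101011101100 → 0, fb=1
14: 1000000111010111011001 → 1, fb=1
15: 0000001110101110110011 → 0, fb=0
16: 0000011101011101100110 → 0, fb=0
17: 0000111010111011001100 → 0, fb=0
18: 0001110101110110011000 → 0, fb=0
19: 0011101011101100110000 → 0, fb=0
20: 0111010111011001100000 → 0, fb=1
21: 1110101110110011000001 → 1, fb=0
22: 1101011101100110000010 → 1, fb=0
23: 1010111011001100000100 → 1, fb=1
24: 0101110110011000001001 → 0, fb=1
25: 1011101100110000010011 → 1, fb=1
26: 0111011001100000100111 → 0, fb=1
27: 1110110011000001001111 → 1, fb=0
28: 1101100110000010011110 → 1, fb=0
29: 1011001100000100111100 → 1, fb=1
30: 0110011000001001111001 → 0, fb=1
31: 1100110000010011110011 → 1, fb=0
32: 1001100000100111100110 → 1, fb=1
33: 0011000001001111001101 → 0, fb=0
34: 0110000010011110011010 → 0, fb=1
35: 1100000100111100110101 → 1, fb=0
36: 1000001001111001101010 → 1, fb=1
37: 0000010011110011010101 → 0, fb=0
38: 0000100111100110101010 → 0, fb=0
39: 0001001111001101010100 → 0, fb=0
40: 0010011110011010101000 → 0, fb=0
41: 0100111100110101010000 → 0, fb=1
42: 1001111001101010100001 → 1, fb=1
43: 0011110011010101000011 → 0, fb=0
44: 0111100110101010000110 → 0, fb=1
45: 1111001101010100001101 → 1, fb=0
46: 1110011010101000011010 → 1, fb=0
47: 1100110101010000110100 → 1, fb=0
48: 1001101010100001101000 → 1, fb=1
49: 0011010101000011010001 → 0, fb=0
50: 0110101010000110100010 → 0, fb=1
51: 1101010100001101000101 → 1, fb=0
52: 1010101000011010001010 → 1, fb=1
53: 0101010000110100010101 → 0, fb=1
54: 1010100001101000101011 → 1, fb=1
55: 0101000011010001010111 → 0, fb=1
56: 1010000110100010101111 → 1, fb=1
57: 0100001101000101011111 → 0, fb=1
58: 1000011010001010111111 → 1, fb=1
59: 0000110100010101111111 → 0, fb=0

010011010010001000000111010111011001100000100111100110101010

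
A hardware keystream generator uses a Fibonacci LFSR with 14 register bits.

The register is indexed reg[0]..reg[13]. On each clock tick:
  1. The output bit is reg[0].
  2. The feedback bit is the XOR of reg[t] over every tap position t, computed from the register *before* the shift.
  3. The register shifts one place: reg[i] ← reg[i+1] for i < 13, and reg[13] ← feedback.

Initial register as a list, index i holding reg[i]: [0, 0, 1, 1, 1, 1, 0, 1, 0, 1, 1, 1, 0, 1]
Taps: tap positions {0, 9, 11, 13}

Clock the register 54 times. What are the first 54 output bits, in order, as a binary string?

001111010111011011101010100101101000101001111011000111

k : reg_k → out_k, fb_k
0: 00111101011101 → 0, fb=1
1: 01111010111011 → 0, fb=0
2: 11110101110110 → 1, fb=1
3: 11101011101101 → 1, fb=1
4: 11010111011011 → 1, fb=1
5: 10101110110111 → 1, fb=0
6: 01011101101110 → 0, fb=1
7: 10111011011101 → 1, fb=0
8: 01110110111010 → 0, fb=1
9: 11101101110101 → 1, fb=0
10: 11011011101010 → 1, fb=1
11: 10110111010101 → 1, fb=0
12: 01101110101010 → 0, fb=0
13: 11011101010100 → 1, fb=1
14: 10111010101001 → 1, fb=0
15: 01110101010010 → 0, fb=1
16: 11101010100101 → 1, fb=1
17: 11010101001011 → 1, fb=0
18: 10101010010110 → 1, fb=1
19: 01010100101101 → 0, fb=0
20: 10101001011010 → 1, fb=0
21: 01010010110100 → 0, fb=0
22: 10100101101000 → 1, fb=1
23: 01001011010001 → 0, fb=0
24: 10010110100010 → 1, fb=1
25: 00101101000101 → 0, fb=0
26: 01011010001010 → 0, fb=0
27: 10110100010100 → 1, fb=1
28: 01101000101001 → 0, fb=1
29: 11010001010011 → 1, fb=1
30: 10100010100111 → 1, fb=1
31: 01000101001111 → 0, fb=0
32: 10001010011110 → 1, fb=1
33: 00010100111101 → 0, fb=1
34: 00101001111011 → 0, fb=0
35: 01010011110110 → 0, fb=0
36: 10100111101100 → 1, fb=0
37: 01001111011000 → 0, fb=1
38: 10011110110001 → 1, fb=1
39: 00111101100011 → 0, fb=1
40: 01111011000111 → 0, fb=0
41: 11110110001110 → 1, fb=0
42: 11101100011100 → 1, fb=1
43: 11011000111001 → 1, fb=1
44: 10110001110011 → 1, fb=1
45: 01100011100111 → 0, fb=0
46: 11000111001110 → 1, fb=0
47: 10001110011100 → 1, fb=1
48: 00011100111001 → 0, fb=0
49: 00111001110010 → 0, fb=1
50: 01110011100101 → 0, fb=0
51: 11100111001010 → 1, fb=1
52: 11001110010101 → 1, fb=0
53: 10011100101010 → 1, fb=1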